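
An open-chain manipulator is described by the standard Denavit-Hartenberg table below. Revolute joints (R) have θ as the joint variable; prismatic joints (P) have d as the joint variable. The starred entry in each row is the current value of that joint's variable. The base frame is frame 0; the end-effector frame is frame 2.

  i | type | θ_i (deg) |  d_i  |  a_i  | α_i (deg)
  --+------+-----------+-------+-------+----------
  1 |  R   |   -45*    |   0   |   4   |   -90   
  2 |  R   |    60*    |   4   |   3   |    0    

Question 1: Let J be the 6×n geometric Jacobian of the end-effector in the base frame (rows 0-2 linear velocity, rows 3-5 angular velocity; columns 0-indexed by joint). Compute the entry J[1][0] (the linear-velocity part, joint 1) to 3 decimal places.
axis z_0 = ẑ; lever o_n−o_0 = (6.7175,-1.0607,-2.5981)
cross product → J_v[:, 0] = (1.0607,6.7175,-0.0000)
J_ω[:, 0] = z_0
entry J[1][0] = 6.7175

6.718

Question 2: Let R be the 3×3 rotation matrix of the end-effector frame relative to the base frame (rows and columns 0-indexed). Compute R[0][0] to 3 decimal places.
End-effector x-axis (col 0 of R) = (0.3536,-0.3536,-0.8660)
R[0][0] = 0.3536

0.354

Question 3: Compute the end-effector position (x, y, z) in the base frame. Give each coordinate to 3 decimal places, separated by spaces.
6.718 -1.061 -2.598

after link 1: o_1 = (2.8284, -2.8284, 0.0000)
after link 2: o_2 = (6.7175, -1.0607, -2.5981)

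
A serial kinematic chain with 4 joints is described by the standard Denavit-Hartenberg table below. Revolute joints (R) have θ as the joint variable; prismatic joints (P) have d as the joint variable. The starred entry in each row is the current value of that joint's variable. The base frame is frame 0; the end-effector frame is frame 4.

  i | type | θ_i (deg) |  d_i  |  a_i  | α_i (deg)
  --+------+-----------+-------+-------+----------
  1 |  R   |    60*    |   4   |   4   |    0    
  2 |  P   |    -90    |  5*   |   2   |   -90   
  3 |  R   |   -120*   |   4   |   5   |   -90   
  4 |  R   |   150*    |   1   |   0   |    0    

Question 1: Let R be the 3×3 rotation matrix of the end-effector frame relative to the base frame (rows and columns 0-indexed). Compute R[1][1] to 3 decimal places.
End-effector y-axis (col 1 of R) = (0.6495,0.6250,-0.4330)
R[1][1] = 0.6250

0.625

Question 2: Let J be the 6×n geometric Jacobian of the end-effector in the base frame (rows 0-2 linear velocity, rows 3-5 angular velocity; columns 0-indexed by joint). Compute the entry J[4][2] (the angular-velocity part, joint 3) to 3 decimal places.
axis z_2 = (0.5000,0.8660,0.0000); lever o_n−o_2 = (0.5849,4.2811,4.8301)
cross product → J_v[:, 2] = (4.1830,-2.4151,1.6340)
J_ω[:, 2] = z_2
entry J[4][2] = 0.8660

0.866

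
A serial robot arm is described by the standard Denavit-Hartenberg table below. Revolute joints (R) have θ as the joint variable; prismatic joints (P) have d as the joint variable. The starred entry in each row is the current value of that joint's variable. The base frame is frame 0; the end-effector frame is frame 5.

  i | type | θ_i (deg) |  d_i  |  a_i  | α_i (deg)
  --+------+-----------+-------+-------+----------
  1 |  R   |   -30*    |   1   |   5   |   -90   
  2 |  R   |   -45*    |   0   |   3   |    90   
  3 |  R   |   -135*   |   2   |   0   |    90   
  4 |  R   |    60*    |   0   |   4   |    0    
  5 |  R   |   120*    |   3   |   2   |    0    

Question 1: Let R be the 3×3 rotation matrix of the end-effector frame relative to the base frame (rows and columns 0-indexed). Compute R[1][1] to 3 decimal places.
End-effector y-axis (col 1 of R) = (0.6124,-0.3536,-0.7071)
R[1][1] = -0.3536

-0.354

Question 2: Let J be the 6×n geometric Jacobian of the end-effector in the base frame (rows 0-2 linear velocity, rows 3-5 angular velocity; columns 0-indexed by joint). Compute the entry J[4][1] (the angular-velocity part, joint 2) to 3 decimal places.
axis z_1 = (0.5000,0.8660,0.0000); lever o_n−o_1 = (-1.7473,3.4583,4.4850)
cross product → J_v[:, 1] = (3.8841,-2.2425,3.2424)
J_ω[:, 1] = z_1
entry J[4][1] = 0.8660

0.866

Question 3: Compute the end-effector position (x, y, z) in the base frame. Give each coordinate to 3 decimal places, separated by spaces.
after link 1: o_1 = (4.3301, -2.5000, 1.0000)
after link 2: o_2 = (6.1672, -3.5607, 3.1213)
after link 3: o_3 = (4.9425, -2.8536, 4.5355)
after link 4: o_4 = (1.2480, -2.3536, 5.9850)
after link 5: o_5 = (2.5828, 0.9583, 5.4850)

2.583 0.958 5.485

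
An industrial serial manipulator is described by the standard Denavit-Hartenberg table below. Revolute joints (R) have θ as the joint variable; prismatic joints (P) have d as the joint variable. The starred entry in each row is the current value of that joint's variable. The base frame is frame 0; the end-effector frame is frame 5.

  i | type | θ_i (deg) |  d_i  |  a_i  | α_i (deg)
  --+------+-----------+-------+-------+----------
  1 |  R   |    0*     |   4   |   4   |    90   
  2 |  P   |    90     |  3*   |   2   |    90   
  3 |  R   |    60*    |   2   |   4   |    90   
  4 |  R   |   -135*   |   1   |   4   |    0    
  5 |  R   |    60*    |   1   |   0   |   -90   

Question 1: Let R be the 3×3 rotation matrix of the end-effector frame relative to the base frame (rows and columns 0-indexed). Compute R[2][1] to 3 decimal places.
End-effector y-axis (col 1 of R) = (-0.0000,-0.5000,-0.8660)
R[2][1] = -0.8660

-0.866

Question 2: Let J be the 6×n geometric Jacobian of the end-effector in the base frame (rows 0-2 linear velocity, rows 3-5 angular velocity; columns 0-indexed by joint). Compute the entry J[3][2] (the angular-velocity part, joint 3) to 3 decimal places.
axis z_2 = (1.0000,-0.0000,-0.0000); lever o_n−o_2 = (-0.8284,-0.0146,2.3178)
cross product → J_v[:, 2] = (-0.0000,-2.3178,-0.0146)
J_ω[:, 2] = z_2
entry J[3][2] = 1.0000

1.000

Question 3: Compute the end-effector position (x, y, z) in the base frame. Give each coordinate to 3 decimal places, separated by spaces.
3.172 -3.015 8.318

after link 1: o_1 = (4.0000, 0.0000, 4.0000)
after link 2: o_2 = (4.0000, -3.0000, 6.0000)
after link 3: o_3 = (6.0000, -6.4641, 8.0000)
after link 4: o_4 = (3.1716, -3.5146, 7.4518)
after link 5: o_5 = (3.1716, -3.0146, 8.3178)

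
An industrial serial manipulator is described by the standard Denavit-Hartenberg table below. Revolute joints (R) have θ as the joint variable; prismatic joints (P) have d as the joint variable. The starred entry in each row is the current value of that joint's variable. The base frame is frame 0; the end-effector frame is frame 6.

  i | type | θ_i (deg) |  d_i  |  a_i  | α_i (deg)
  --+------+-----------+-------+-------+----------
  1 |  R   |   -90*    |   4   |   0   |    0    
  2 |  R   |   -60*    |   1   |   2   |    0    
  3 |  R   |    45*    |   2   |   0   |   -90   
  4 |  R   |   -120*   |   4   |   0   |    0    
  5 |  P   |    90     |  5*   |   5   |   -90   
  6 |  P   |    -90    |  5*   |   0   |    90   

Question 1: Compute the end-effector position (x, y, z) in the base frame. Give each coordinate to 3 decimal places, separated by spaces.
after link 1: o_1 = (0.0000, 0.0000, 4.0000)
after link 2: o_2 = (-1.7321, -1.0000, 5.0000)
after link 3: o_3 = (-1.7321, -1.0000, 7.0000)
after link 4: o_4 = (2.1317, -2.0353, 7.0000)
after link 5: o_5 = (5.8406, -7.5120, 9.5000)
after link 6: o_6 = (5.1935, -9.9268, 5.1699)

5.194 -9.927 5.170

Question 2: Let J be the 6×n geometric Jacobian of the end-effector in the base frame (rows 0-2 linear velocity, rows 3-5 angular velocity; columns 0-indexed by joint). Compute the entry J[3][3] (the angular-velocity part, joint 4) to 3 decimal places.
axis z_3 = (0.9659,-0.2588,0.0000); lever o_n−o_3 = (6.9256,-8.9268,-1.8301)
cross product → J_v[:, 3] = (0.4737,1.7678,-6.8301)
J_ω[:, 3] = z_3
entry J[3][3] = 0.9659

0.966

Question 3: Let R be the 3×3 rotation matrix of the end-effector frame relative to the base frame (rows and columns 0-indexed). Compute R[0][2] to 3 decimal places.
0.224

End-effector z-axis (col 2 of R) = (0.2241,0.8365,-0.5000)
R[0][2] = 0.2241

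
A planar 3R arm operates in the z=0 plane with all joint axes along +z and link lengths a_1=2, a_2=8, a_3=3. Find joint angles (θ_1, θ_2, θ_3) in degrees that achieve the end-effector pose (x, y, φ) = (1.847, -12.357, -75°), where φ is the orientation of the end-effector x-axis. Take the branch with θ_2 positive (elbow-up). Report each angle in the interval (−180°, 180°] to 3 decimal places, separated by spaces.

wrist centre = target − a_3·(cos φ, sin φ) = (1.0705, -9.4592)
cos θ_2 = (90.6230−2²−8²)/(2·2·8) = 0.7070; θ_2 = 45.0113° (elbow-up)
β = atan2(-9.4592,1.0705) = -83.5431°; ψ = atan2(5.6580,7.6557) = 36.4662°
θ_1 = β − ψ = -120.0093°
θ_3 = φ − θ_1 − θ_2 = -0.0020° (wrapped to (-180°,180°])

-120.009 45.011 -0.002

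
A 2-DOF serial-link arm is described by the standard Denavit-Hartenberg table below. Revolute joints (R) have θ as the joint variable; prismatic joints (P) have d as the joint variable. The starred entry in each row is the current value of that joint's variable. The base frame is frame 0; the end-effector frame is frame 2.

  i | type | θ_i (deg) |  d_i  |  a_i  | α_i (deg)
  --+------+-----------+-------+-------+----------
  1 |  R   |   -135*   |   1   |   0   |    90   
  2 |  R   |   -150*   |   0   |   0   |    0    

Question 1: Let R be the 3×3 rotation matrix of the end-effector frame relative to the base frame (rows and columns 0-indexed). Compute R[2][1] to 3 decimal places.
-0.866

End-effector y-axis (col 1 of R) = (-0.3536,-0.3536,-0.8660)
R[2][1] = -0.8660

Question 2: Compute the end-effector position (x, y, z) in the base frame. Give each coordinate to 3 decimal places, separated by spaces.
0.000 0.000 1.000

after link 1: o_1 = (0.0000, 0.0000, 1.0000)
after link 2: o_2 = (0.0000, 0.0000, 1.0000)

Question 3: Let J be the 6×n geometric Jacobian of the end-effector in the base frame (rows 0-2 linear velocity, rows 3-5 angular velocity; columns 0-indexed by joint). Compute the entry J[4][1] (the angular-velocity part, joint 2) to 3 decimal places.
axis z_1 = (-0.7071,0.7071,0.0000); lever o_n−o_1 = (0.0000,0.0000,0.0000)
cross product → J_v[:, 1] = (0.0000,0.0000,-0.0000)
J_ω[:, 1] = z_1
entry J[4][1] = 0.7071

0.707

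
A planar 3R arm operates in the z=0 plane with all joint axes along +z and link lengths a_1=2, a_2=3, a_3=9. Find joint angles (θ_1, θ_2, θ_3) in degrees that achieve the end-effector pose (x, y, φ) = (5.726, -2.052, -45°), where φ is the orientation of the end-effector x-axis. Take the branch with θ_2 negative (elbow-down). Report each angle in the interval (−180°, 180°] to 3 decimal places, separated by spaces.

135.003 -60.000 -120.003

wrist centre = target − a_3·(cos φ, sin φ) = (-0.6380, 4.3120)
cos θ_2 = (19.0000−2²−3²)/(2·2·3) = 0.5000; θ_2 = -60.0000° (elbow-down)
β = atan2(4.3120,-0.6380) = 98.4159°; ψ = atan2(-2.5981,3.5000) = -36.5868°
θ_1 = β − ψ = 135.0027°
θ_3 = φ − θ_1 − θ_2 = -120.0027° (wrapped to (-180°,180°])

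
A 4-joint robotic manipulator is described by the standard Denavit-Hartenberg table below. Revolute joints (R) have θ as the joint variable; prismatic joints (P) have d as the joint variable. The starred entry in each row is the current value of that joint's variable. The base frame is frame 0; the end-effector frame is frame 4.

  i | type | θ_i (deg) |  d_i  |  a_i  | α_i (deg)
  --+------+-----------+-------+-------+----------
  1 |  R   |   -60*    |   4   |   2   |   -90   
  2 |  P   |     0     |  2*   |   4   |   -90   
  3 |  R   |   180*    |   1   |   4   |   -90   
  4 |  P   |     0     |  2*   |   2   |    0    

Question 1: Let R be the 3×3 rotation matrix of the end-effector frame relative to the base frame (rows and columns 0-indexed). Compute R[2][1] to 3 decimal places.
End-effector y-axis (col 1 of R) = (-0.0000,-0.0000,1.0000)
R[2][1] = 1.0000

1.000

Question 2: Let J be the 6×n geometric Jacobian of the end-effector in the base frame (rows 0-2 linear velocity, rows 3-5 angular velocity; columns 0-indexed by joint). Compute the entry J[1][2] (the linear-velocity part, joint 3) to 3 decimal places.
axis z_2 = (0.0000,0.0000,-1.0000); lever o_n−o_2 = (-1.2679,6.1962,-1.0000)
cross product → J_v[:, 2] = (6.1962,1.2679,0.0000)
J_ω[:, 2] = z_2
entry J[1][2] = 1.2679

1.268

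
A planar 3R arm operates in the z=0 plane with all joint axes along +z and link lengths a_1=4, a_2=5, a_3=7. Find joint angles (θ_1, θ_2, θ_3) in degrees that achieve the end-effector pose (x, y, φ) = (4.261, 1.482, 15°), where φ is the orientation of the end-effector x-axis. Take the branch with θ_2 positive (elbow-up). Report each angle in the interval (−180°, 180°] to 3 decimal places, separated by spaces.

wrist centre = target − a_3·(cos φ, sin φ) = (-2.5005, -0.3297)
cos θ_2 = (6.3611−4²−5²)/(2·4·5) = -0.8660; θ_2 = 149.9939° (elbow-up)
β = atan2(-0.3297,-2.5005) = -172.4879°; ψ = atan2(2.5005,-0.3299) = 97.5150°
θ_1 = β − ψ = -270.0029°
θ_3 = φ − θ_1 − θ_2 = 135.0090° (wrapped to (-180°,180°])

89.997 149.994 135.009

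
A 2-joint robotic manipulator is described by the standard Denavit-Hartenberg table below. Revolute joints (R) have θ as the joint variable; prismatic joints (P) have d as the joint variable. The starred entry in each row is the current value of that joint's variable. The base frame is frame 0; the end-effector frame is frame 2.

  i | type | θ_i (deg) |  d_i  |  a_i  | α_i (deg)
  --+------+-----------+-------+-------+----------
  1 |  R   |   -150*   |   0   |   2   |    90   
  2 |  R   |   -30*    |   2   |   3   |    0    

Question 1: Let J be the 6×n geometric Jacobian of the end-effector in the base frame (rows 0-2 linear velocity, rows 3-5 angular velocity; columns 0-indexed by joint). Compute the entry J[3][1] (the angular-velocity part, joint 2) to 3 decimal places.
axis z_1 = (-0.5000,0.8660,0.0000); lever o_n−o_1 = (-3.2500,0.4330,-1.5000)
cross product → J_v[:, 1] = (-1.2990,-0.7500,2.5981)
J_ω[:, 1] = z_1
entry J[3][1] = -0.5000

-0.500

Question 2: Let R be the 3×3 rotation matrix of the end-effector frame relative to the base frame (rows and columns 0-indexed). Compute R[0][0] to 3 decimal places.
End-effector x-axis (col 0 of R) = (-0.7500,-0.4330,-0.5000)
R[0][0] = -0.7500

-0.750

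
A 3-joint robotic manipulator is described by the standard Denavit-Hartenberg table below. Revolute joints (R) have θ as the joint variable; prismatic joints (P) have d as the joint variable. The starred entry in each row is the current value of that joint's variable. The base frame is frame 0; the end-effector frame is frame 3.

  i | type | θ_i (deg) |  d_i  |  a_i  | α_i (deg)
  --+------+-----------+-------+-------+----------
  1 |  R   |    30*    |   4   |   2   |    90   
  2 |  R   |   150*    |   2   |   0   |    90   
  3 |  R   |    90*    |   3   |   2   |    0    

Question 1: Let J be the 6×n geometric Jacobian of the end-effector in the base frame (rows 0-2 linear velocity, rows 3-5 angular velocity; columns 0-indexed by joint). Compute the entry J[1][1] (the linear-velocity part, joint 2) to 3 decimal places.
-1.299

axis z_1 = (0.5000,-0.8660,0.0000); lever o_n−o_1 = (3.2990,-2.7141,2.5981)
cross product → J_v[:, 1] = (-2.2500,-1.2990,1.5000)
J_ω[:, 1] = z_1
entry J[1][1] = -1.2990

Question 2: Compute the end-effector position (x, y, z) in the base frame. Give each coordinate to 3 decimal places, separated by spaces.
after link 1: o_1 = (1.7321, 1.0000, 4.0000)
after link 2: o_2 = (2.7321, -0.7321, 4.0000)
after link 3: o_3 = (5.0311, -1.7141, 6.5981)

5.031 -1.714 6.598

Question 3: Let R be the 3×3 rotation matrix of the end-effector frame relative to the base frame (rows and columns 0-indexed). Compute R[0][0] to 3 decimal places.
0.500

End-effector x-axis (col 0 of R) = (0.5000,-0.8660,0.0000)
R[0][0] = 0.5000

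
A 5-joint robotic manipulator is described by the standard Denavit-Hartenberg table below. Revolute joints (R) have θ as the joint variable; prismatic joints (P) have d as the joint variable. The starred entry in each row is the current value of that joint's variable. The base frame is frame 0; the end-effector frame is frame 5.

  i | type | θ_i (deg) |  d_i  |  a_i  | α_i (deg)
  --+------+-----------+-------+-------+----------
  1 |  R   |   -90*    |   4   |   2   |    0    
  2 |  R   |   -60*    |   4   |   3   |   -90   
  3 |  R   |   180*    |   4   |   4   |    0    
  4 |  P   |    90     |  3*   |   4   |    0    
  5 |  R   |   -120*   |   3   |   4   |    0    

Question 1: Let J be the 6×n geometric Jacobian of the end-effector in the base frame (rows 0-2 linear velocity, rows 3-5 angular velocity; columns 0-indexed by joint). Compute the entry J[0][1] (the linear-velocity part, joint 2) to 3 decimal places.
axis z_1 = (0.0000,0.0000,1.0000); lever o_n−o_1 = (8.8660,-6.4282,6.0000)
cross product → J_v[:, 1] = (6.4282,8.8660,-0.0000)
J_ω[:, 1] = z_1
entry J[0][1] = 6.4282

6.428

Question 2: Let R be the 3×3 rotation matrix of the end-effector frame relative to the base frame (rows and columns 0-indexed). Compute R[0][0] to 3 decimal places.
0.750

End-effector x-axis (col 0 of R) = (0.7500,0.4330,-0.5000)
R[0][0] = 0.7500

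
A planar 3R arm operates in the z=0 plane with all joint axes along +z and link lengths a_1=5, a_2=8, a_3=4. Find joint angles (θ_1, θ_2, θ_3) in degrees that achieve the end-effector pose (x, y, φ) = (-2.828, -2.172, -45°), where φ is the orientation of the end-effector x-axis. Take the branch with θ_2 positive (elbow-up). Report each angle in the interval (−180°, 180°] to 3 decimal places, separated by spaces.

wrist centre = target − a_3·(cos φ, sin φ) = (-5.6564, 0.6564)
cos θ_2 = (32.4261−5²−8²)/(2·5·8) = -0.7072; θ_2 = 135.0055° (elbow-up)
β = atan2(0.6564,-5.6564) = 173.3804°; ψ = atan2(5.6563,-0.6574) = 96.6293°
θ_1 = β − ψ = 76.7511°
θ_3 = φ − θ_1 − θ_2 = 103.2434° (wrapped to (-180°,180°])

76.751 135.005 103.243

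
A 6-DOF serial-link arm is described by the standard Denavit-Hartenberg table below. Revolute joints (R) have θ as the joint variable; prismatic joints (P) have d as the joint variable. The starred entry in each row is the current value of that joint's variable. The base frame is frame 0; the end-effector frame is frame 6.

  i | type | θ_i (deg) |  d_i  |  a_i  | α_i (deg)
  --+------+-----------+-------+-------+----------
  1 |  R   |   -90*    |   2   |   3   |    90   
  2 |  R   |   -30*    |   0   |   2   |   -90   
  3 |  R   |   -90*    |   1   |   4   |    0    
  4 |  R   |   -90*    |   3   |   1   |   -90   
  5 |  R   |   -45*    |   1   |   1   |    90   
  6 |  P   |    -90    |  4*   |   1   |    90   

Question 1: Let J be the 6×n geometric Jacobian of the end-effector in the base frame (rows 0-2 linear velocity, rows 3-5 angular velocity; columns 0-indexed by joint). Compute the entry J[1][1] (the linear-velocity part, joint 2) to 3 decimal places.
4.965

axis z_1 = (-1.0000,-0.0000,0.0000); lever o_n−o_1 = (-4.0000,-6.4709,4.9653)
cross product → J_v[:, 1] = (0.0000,4.9653,6.4709)
J_ω[:, 1] = z_1
entry J[1][1] = 4.9653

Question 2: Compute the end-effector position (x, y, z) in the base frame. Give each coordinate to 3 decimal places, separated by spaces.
-4.000 -9.471 6.965

after link 1: o_1 = (0.0000, -3.0000, 2.0000)
after link 2: o_2 = (0.0000, -4.7321, 1.0000)
after link 3: o_3 = (-4.0000, -5.2321, 1.8660)
after link 4: o_4 = (-4.0000, -5.8660, 4.9641)
after link 5: o_5 = (-5.0000, -5.6072, 5.9300)
after link 6: o_6 = (-4.0000, -9.4709, 6.9653)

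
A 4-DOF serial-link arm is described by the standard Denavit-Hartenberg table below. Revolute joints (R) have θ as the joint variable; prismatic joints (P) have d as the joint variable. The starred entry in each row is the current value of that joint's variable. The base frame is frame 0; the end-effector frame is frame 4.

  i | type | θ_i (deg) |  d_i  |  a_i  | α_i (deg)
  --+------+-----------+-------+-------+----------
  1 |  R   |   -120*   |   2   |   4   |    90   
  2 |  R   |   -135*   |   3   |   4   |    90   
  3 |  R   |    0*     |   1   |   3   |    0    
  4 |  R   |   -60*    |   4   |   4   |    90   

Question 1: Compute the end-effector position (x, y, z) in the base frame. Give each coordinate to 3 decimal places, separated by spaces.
3.352 4.877 -0.828

after link 1: o_1 = (-2.0000, -3.4641, 2.0000)
after link 2: o_2 = (-3.1839, 0.4854, -0.8284)
after link 3: o_3 = (-1.7696, 2.9349, -2.2426)
after link 4: o_4 = (3.3517, 4.8771, -0.8284)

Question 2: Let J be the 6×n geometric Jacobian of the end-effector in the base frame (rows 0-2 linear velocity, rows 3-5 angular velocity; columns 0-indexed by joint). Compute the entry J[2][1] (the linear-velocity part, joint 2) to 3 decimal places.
-9.899

axis z_1 = (-0.8660,0.5000,0.0000); lever o_n−o_1 = (5.3517,8.3412,-2.8284)
cross product → J_v[:, 1] = (-1.4142,-2.4495,-9.8995)
J_ω[:, 1] = z_1
entry J[2][1] = -9.8995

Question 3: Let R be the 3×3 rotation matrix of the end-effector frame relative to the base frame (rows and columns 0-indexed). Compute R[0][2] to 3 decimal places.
End-effector z-axis (col 2 of R) = (0.1268,-0.7803,0.6124)
R[0][2] = 0.1268

0.127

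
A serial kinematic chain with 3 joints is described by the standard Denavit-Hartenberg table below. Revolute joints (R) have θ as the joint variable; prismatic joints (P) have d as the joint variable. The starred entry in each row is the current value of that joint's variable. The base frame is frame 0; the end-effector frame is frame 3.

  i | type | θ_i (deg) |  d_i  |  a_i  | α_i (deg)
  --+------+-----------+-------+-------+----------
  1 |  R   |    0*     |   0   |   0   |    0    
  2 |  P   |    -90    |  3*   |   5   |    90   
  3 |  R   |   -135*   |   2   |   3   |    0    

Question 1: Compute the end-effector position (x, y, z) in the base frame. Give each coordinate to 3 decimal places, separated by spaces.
after link 1: o_1 = (0.0000, 0.0000, 0.0000)
after link 2: o_2 = (0.0000, -5.0000, 3.0000)
after link 3: o_3 = (-2.0000, -2.8787, 0.8787)

-2.000 -2.879 0.879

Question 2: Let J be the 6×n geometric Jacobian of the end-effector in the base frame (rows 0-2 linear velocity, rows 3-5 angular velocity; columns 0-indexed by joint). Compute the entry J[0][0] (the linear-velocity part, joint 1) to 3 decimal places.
2.879

axis z_0 = ẑ; lever o_n−o_0 = (-2.0000,-2.8787,0.8787)
cross product → J_v[:, 0] = (2.8787,-2.0000,0.0000)
J_ω[:, 0] = z_0
entry J[0][0] = 2.8787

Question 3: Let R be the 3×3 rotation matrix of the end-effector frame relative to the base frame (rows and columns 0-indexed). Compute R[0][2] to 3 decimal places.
-1.000

End-effector z-axis (col 2 of R) = (-1.0000,-0.0000,0.0000)
R[0][2] = -1.0000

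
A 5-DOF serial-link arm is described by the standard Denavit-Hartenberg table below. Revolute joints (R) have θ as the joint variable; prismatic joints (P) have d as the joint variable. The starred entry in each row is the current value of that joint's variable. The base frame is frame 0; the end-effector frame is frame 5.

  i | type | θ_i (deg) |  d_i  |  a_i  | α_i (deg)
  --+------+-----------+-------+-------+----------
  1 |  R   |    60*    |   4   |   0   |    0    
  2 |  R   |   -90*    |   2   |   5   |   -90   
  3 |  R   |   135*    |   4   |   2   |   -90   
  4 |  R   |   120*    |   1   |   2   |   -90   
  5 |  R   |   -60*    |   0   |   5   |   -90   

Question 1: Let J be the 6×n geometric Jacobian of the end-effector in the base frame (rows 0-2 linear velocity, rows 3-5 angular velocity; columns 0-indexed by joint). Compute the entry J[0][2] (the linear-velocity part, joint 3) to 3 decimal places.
axis z_2 = (0.5000,0.8660,0.0000); lever o_n−o_2 = (-3.0595,1.8852,3.9457)
cross product → J_v[:, 2] = (3.4171,-1.9729,3.5922)
J_ω[:, 2] = z_2
entry J[0][2] = 3.4171

3.417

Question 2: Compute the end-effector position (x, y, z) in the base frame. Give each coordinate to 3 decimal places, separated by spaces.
1.271 -0.615 9.946

after link 1: o_1 = (0.0000, 0.0000, 4.0000)
after link 2: o_2 = (4.3301, -2.5000, 6.0000)
after link 3: o_3 = (5.1054, 1.6712, 4.5858)
after link 4: o_4 = (4.2394, 0.1712, 6.0000)
after link 5: o_5 = (1.2706, -0.6148, 9.9457)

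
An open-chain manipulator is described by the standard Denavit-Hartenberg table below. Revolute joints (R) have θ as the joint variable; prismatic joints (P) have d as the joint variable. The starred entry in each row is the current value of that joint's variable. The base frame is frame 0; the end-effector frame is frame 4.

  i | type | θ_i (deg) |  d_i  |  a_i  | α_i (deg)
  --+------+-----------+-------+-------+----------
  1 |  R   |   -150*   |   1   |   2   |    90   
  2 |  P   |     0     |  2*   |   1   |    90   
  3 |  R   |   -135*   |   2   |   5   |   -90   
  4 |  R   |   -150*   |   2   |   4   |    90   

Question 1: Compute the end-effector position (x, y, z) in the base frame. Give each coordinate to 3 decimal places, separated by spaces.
after link 1: o_1 = (-1.7321, -1.0000, 1.0000)
after link 2: o_2 = (-3.5981, 0.2321, 1.0000)
after link 3: o_3 = (1.2316, -1.0620, -1.0000)
after link 4: o_4 = (-2.6322, -2.0973, -3.0000)

-2.632 -2.097 -3.000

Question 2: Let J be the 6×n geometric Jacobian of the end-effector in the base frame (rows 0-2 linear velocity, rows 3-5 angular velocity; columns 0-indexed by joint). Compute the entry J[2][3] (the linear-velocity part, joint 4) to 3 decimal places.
axis z_3 = (-0.2588,-0.9659,-0.0000); lever o_n−o_3 = (-3.8637,-1.0353,-2.0000)
cross product → J_v[:, 3] = (1.9319,-0.5176,-3.4641)
J_ω[:, 3] = z_3
entry J[2][3] = -3.4641

-3.464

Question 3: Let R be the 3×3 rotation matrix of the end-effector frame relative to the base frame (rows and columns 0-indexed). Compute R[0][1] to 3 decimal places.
-0.259

End-effector y-axis (col 1 of R) = (-0.2588,-0.9659,-0.0000)
R[0][1] = -0.2588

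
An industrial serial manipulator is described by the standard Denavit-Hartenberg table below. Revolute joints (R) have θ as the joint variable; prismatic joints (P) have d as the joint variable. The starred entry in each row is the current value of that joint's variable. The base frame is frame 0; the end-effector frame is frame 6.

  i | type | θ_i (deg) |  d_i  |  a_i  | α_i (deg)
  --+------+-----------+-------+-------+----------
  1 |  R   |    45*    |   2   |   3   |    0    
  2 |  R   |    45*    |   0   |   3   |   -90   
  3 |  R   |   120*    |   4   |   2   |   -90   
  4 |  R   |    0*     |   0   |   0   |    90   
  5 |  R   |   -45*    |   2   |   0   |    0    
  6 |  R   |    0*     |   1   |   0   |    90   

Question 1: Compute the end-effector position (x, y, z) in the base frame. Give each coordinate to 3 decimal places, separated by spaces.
-4.879 4.121 0.268

after link 1: o_1 = (2.1213, 2.1213, 2.0000)
after link 2: o_2 = (2.1213, 5.1213, 2.0000)
after link 3: o_3 = (-1.8787, 4.1213, 0.2679)
after link 4: o_4 = (-1.8787, 4.1213, 0.2679)
after link 5: o_5 = (-3.8787, 4.1213, 0.2679)
after link 6: o_6 = (-4.8787, 4.1213, 0.2679)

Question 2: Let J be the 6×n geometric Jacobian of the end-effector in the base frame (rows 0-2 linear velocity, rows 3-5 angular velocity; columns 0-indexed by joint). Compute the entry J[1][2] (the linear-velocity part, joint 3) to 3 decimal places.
-1.732

axis z_2 = (-1.0000,0.0000,0.0000); lever o_n−o_2 = (-7.0000,-1.0000,-1.7321)
cross product → J_v[:, 2] = (-0.0000,-1.7321,1.0000)
J_ω[:, 2] = z_2
entry J[1][2] = -1.7321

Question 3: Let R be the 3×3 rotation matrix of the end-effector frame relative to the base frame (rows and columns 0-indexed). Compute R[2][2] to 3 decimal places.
End-effector z-axis (col 2 of R) = (0.0000,0.9659,0.2588)
R[2][2] = 0.2588

0.259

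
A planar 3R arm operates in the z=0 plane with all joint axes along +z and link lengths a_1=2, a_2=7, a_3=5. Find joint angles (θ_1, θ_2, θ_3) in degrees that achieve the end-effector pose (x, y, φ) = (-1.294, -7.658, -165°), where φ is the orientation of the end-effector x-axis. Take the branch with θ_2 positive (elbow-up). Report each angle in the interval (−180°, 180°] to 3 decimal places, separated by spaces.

-134.999 90.000 -120.001

wrist centre = target − a_3·(cos φ, sin φ) = (3.5356, -6.3639)
cos θ_2 = (53.0000−2²−7²)/(2·2·7) = -0.0000; θ_2 = 90.0001° (elbow-up)
β = atan2(-6.3639,3.5356) = -60.9445°; ψ = atan2(7.0000,2.0000) = 74.0547°
θ_1 = β − ψ = -134.9992°
θ_3 = φ − θ_1 − θ_2 = -120.0009° (wrapped to (-180°,180°])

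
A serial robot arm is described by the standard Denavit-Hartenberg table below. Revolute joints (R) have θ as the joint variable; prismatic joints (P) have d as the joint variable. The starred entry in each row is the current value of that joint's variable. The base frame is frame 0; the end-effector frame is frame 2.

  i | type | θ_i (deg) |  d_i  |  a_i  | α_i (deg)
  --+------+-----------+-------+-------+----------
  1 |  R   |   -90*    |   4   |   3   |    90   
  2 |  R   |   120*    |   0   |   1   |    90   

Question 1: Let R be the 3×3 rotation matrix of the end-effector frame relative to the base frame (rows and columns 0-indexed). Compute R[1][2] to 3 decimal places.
End-effector z-axis (col 2 of R) = (0.0000,-0.8660,0.5000)
R[1][2] = -0.8660

-0.866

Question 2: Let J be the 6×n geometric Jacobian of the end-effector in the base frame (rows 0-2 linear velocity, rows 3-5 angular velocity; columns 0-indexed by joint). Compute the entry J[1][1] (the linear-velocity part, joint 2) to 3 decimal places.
axis z_1 = (-1.0000,-0.0000,0.0000); lever o_n−o_1 = (0.0000,0.5000,0.8660)
cross product → J_v[:, 1] = (-0.0000,0.8660,-0.5000)
J_ω[:, 1] = z_1
entry J[1][1] = 0.8660

0.866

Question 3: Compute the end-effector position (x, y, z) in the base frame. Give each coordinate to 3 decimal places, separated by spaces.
after link 1: o_1 = (0.0000, -3.0000, 4.0000)
after link 2: o_2 = (0.0000, -2.5000, 4.8660)

0.000 -2.500 4.866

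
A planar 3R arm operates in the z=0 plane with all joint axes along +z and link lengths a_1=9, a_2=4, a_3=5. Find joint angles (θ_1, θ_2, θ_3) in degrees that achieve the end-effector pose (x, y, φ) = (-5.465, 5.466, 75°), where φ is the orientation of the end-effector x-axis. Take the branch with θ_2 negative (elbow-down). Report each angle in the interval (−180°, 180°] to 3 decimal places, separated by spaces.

-160.756 -134.998 10.754

wrist centre = target − a_3·(cos φ, sin φ) = (-6.7591, 0.6364)
cos θ_2 = (46.0903−9²−4²)/(2·9·4) = -0.7071; θ_2 = -134.9977° (elbow-down)
β = atan2(0.6364,-6.7591) = 174.6214°; ψ = atan2(-2.8285,6.1717) = -24.6224°
θ_1 = β − ψ = 199.2439°
θ_3 = φ − θ_1 − θ_2 = 10.7539° (wrapped to (-180°,180°])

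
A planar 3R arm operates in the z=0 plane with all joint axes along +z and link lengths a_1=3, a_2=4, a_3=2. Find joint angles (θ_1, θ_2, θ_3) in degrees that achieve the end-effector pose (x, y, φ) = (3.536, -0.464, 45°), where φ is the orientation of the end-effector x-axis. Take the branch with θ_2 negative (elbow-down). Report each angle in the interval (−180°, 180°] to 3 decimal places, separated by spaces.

45.013 -134.999 134.987

wrist centre = target − a_3·(cos φ, sin φ) = (2.1218, -1.8782)
cos θ_2 = (8.0297−3²−4²)/(2·3·4) = -0.7071; θ_2 = -134.9992° (elbow-down)
β = atan2(-1.8782,2.1218) = -41.5154°; ψ = atan2(-2.8285,0.1716) = -86.5280°
θ_1 = β − ψ = 45.0126°
θ_3 = φ − θ_1 − θ_2 = 134.9866° (wrapped to (-180°,180°])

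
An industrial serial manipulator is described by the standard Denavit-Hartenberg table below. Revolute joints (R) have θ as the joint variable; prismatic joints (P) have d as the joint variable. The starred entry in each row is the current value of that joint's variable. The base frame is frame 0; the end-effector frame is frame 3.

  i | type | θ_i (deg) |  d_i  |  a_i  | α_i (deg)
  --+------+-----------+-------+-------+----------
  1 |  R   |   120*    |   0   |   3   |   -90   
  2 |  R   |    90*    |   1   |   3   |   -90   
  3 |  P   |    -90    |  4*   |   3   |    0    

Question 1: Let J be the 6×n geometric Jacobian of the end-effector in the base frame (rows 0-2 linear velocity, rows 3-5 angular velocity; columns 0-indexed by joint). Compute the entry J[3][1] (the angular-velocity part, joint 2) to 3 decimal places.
-0.866

axis z_1 = (-0.8660,-0.5000,0.0000); lever o_n−o_1 = (-1.4641,-5.4641,-3.0000)
cross product → J_v[:, 1] = (1.5000,-2.5981,4.0000)
J_ω[:, 1] = z_1
entry J[3][1] = -0.8660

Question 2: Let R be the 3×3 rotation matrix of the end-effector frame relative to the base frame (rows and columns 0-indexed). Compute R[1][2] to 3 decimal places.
-0.866

End-effector z-axis (col 2 of R) = (0.5000,-0.8660,-0.0000)
R[1][2] = -0.8660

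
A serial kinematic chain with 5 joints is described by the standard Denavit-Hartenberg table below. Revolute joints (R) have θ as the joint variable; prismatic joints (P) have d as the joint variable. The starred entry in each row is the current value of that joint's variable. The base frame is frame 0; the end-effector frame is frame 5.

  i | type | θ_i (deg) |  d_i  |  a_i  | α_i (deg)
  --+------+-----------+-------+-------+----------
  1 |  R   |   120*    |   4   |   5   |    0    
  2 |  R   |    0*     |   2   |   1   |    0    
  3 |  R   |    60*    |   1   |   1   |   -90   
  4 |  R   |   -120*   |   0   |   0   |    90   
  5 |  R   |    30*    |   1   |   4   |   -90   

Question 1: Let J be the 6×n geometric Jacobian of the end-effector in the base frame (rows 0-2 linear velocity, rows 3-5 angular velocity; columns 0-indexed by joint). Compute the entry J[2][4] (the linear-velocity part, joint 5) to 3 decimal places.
-1.732

axis z_4 = (0.8660,-0.0000,-0.5000); lever o_n−o_4 = (2.5981,-2.0000,2.5000)
cross product → J_v[:, 4] = (-1.0000,-3.4641,-1.7321)
J_ω[:, 4] = z_4
entry J[2][4] = -1.7321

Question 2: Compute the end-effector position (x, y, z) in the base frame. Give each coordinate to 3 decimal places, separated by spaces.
after link 1: o_1 = (-2.5000, 4.3301, 4.0000)
after link 2: o_2 = (-3.0000, 5.1962, 6.0000)
after link 3: o_3 = (-4.0000, 5.1962, 7.0000)
after link 4: o_4 = (-4.0000, 5.1962, 7.0000)
after link 5: o_5 = (-1.4019, 3.1962, 9.5000)

-1.402 3.196 9.500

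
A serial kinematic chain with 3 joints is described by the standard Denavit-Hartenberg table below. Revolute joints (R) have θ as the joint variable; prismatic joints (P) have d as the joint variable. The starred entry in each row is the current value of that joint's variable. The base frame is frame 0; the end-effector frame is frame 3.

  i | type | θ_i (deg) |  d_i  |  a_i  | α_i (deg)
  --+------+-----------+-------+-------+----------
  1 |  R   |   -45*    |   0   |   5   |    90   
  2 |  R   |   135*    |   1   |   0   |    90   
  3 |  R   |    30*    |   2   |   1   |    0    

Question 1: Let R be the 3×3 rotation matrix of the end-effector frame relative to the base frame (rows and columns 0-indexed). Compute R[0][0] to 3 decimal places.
-0.787

End-effector x-axis (col 0 of R) = (-0.7866,0.0795,0.6124)
R[0][0] = -0.7866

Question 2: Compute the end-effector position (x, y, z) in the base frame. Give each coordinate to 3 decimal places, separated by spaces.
3.042 -5.163 2.027

after link 1: o_1 = (3.5355, -3.5355, 0.0000)
after link 2: o_2 = (2.8284, -4.2426, 0.0000)
after link 3: o_3 = (3.0419, -5.1632, 2.0266)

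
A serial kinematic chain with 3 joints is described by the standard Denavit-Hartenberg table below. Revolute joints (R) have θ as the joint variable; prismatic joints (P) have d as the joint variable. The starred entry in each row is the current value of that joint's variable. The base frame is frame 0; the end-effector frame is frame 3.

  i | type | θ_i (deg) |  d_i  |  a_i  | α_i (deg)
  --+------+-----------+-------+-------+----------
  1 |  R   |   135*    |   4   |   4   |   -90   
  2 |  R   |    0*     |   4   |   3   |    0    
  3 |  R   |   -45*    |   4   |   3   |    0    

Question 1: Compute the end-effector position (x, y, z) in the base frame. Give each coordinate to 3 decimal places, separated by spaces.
after link 1: o_1 = (-2.8284, 2.8284, 4.0000)
after link 2: o_2 = (-7.7782, 2.1213, 4.0000)
after link 3: o_3 = (-12.1066, 0.7929, 6.1213)

-12.107 0.793 6.121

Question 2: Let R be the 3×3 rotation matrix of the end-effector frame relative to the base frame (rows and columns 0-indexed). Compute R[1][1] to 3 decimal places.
0.500

End-effector y-axis (col 1 of R) = (-0.5000,0.5000,-0.7071)
R[1][1] = 0.5000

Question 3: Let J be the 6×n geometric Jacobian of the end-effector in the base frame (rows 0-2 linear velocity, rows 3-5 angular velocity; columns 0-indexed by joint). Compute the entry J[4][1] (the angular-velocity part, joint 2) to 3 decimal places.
-0.707

axis z_1 = (-0.7071,-0.7071,0.0000); lever o_n−o_1 = (-9.2782,-2.0355,2.1213)
cross product → J_v[:, 1] = (-1.5000,1.5000,-5.1213)
J_ω[:, 1] = z_1
entry J[4][1] = -0.7071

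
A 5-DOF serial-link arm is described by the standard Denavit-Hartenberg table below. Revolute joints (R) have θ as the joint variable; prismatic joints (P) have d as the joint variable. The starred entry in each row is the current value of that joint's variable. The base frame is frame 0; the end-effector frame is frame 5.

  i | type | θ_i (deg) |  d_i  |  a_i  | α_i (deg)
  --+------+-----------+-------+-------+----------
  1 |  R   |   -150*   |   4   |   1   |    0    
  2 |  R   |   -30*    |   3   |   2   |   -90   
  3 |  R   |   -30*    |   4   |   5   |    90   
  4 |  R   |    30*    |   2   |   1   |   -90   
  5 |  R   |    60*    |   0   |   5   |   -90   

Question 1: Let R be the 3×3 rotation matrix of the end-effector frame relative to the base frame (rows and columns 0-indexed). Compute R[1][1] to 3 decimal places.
0.866

End-effector y-axis (col 1 of R) = (-0.4330,0.8660,0.2500)
R[1][1] = 0.8660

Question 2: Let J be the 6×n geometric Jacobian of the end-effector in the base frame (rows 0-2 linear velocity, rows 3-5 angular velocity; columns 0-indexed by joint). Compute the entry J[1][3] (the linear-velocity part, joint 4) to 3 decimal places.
axis z_3 = (0.5000,-0.0000,0.8660); lever o_n−o_3 = (-3.7901,-1.7500,-0.5024)
cross product → J_v[:, 3] = (1.5155,-3.0311,-0.8750)
J_ω[:, 3] = z_3
entry J[1][3] = -3.0311

-3.031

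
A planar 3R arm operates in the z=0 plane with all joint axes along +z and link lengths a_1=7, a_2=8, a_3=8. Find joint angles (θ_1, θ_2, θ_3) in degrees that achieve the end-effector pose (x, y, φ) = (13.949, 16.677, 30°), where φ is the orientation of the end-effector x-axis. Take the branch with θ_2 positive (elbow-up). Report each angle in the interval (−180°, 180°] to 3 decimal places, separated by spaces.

45.000 29.997 -44.997

wrist centre = target − a_3·(cos φ, sin φ) = (7.0208, 12.6770)
cos θ_2 = (209.9979−7²−8²)/(2·7·8) = 0.8661; θ_2 = 29.9969° (elbow-up)
β = atan2(12.6770,7.0208) = 61.0214°; ψ = atan2(3.9996,13.9284) = 16.0217°
θ_1 = β − ψ = 44.9997°
θ_3 = φ − θ_1 − θ_2 = -44.9965° (wrapped to (-180°,180°])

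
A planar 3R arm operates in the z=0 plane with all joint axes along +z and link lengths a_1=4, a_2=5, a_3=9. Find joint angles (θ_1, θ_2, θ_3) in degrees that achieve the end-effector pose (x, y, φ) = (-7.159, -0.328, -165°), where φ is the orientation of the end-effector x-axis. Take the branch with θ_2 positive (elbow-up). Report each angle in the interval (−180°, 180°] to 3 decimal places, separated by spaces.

wrist centre = target − a_3·(cos φ, sin φ) = (1.5343, 2.0014)
cos θ_2 = (6.3597−4²−5²)/(2·4·5) = -0.8660; θ_2 = 149.9981° (elbow-up)
β = atan2(2.0014,1.5343) = 52.5248°; ψ = atan2(2.5001,-0.3300) = 97.5201°
θ_1 = β − ψ = -44.9953°
θ_3 = φ − θ_1 − θ_2 = 89.9973° (wrapped to (-180°,180°])

-44.995 149.998 89.997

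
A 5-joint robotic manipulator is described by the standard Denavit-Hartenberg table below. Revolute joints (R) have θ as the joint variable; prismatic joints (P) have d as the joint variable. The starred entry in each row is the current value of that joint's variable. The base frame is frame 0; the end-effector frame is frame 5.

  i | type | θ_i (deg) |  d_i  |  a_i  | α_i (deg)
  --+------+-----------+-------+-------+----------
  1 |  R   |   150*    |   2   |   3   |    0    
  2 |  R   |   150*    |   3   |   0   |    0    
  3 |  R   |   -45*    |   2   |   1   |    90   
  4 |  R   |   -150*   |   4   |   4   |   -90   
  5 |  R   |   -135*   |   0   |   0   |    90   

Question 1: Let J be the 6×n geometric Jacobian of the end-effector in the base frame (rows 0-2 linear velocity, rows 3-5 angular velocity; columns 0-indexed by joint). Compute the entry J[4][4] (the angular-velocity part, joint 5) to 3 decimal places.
-0.483

axis z_4 = (-0.1294,-0.4830,-0.8660); lever o_n−o_4 = (0.0000,0.0000,0.0000)
cross product → J_v[:, 4] = (0.0000,0.0000,0.0000)
J_ω[:, 4] = z_4
entry J[4][4] = -0.4830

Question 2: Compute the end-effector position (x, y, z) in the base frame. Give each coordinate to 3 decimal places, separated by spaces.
after link 1: o_1 = (-2.5981, 1.5000, 2.0000)
after link 2: o_2 = (-2.5981, 1.5000, 5.0000)
after link 3: o_3 = (-2.8569, 0.5341, 7.0000)
after link 4: o_4 = (-5.8240, 4.9154, 5.0000)
after link 5: o_5 = (-5.8240, 4.9154, 5.0000)

-5.824 4.915 5.000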